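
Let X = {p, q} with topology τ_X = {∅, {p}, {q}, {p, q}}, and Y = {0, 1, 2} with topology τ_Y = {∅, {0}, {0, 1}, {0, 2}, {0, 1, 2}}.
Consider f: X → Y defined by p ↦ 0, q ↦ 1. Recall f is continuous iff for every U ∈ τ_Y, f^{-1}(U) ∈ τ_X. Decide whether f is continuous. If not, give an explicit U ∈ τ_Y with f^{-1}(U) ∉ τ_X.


f IS continuous.

Compute f^{-1}(U) for each U ∈ τ_Y:
  U = ∅: f^{-1}(U) = ∅ ∈ τ_X ✓.
  U = {0}: f^{-1}(U) = {p} ∈ τ_X ✓.
  U = {0, 1}: f^{-1}(U) = {p, q} ∈ τ_X ✓.
  U = {0, 2}: f^{-1}(U) = {p} ∈ τ_X ✓.
  U = {0, 1, 2}: f^{-1}(U) = {p, q} ∈ τ_X ✓.
Every preimage lies in τ_X, so f IS continuous.


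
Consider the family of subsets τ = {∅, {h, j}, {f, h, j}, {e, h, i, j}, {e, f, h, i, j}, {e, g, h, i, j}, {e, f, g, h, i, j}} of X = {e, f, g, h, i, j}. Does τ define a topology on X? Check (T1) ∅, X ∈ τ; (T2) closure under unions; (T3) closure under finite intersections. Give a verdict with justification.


τ IS a topology on X.

Axiom (T1): ∅ ∈ τ? Yes; X ∈ τ? Yes.
Axiom (T2/T3): check pairwise unions and intersections of members of τ.
All pairwise intersections and unions checked — each lies in τ. Therefore τ satisfies (T1), (T2), (T3): it IS a topology on X.


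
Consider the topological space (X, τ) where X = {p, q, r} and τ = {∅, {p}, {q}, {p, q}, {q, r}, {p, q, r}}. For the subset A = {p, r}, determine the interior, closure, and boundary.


int(A) = {p}, cl(A) = {p, r}, ∂A = {r}.

Closed sets in (X, τ) are complements of opens:
  closed(X, τ) = {∅, {p}, {r}, {p, r}, {q, r}, {p, q, r}}.
int(A) = ⋃ {U ∈ τ : U ⊆ A}. Opens contained in A: ∅, {p}.
Taking the union of these: int(A) = {p}.
cl(A) = ⋂ {C closed : A ⊆ C}. Closed sets containing A: {p, r}, {p, q, r}.
Intersecting these: cl(A) = {p, r}.
∂A = cl(A) ∖ int(A) = {p, r} ∖ {p} = {r}.


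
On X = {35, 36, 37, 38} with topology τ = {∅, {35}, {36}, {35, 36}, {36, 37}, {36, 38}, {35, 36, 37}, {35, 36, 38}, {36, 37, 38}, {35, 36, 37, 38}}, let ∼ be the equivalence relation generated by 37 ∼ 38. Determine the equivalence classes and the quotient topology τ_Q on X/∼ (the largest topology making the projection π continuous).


X/∼ = {[35], [36], [37=38]}; |τ_Q| = 6.

Equivalence classes: [35], [36], [37=38].
Quotient map π: X → X/∼ sends 35 ↦ [35], 36 ↦ [36], 37 ↦ [37=38], 38 ↦ [37=38].
For each subset V ⊆ X/∼, compute π^{-1}(V) ⊆ X and check whether π^{-1}(V) ∈ τ. V is open in τ_Q iff π^{-1}(V) ∈ τ.
  V = {}: π^{-1}(V) = ∅ ∈ τ ✓.
  V = {[35]}: π^{-1}(V) = {35} ∈ τ ✓.
  V = {[36]}: π^{-1}(V) = {36} ∈ τ ✓.
  V = {[35], [36]}: π^{-1}(V) = {35, 36} ∈ τ ✓.
  V = {[37=38]}: π^{-1}(V) = {37, 38} ∉ τ ✗.
  V = {[35], [37=38]}: π^{-1}(V) = {35, 37, 38} ∉ τ ✗.
  V = {[36], [37=38]}: π^{-1}(V) = {36, 37, 38} ∈ τ ✓.
  V = {[35], [36], [37=38]}: π^{-1}(V) = {35, 36, 37, 38} ∈ τ ✓.
Open sets in the quotient: τ_Q = {{}, {[35]}, {[36]}, {[35], [36]}, {[36], [37=38]}, {[35], [36], [37=38]}} (6 elements).


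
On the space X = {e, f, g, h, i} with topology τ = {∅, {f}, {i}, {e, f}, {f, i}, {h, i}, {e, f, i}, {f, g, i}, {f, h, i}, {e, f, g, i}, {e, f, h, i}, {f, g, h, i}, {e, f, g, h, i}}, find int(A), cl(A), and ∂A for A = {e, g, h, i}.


int(A) = {h, i}, cl(A) = {e, g, h, i}, ∂A = {e, g}.

Closed sets in (X, τ) are complements of opens:
  closed(X, τ) = {∅, {e}, {g}, {h}, {e, g}, {e, h}, {g, h}, {e, f, g}, {e, g, h}, {g, h, i}, {e, f, g, h}, {e, g, h, i}, {e, f, g, h, i}}.
int(A) = ⋃ {U ∈ τ : U ⊆ A}. Opens contained in A: ∅, {i}, {h, i}.
Taking the union of these: int(A) = {h, i}.
cl(A) = ⋂ {C closed : A ⊆ C}. Closed sets containing A: {e, g, h, i}, {e, f, g, h, i}.
Intersecting these: cl(A) = {e, g, h, i}.
∂A = cl(A) ∖ int(A) = {e, g, h, i} ∖ {h, i} = {e, g}.


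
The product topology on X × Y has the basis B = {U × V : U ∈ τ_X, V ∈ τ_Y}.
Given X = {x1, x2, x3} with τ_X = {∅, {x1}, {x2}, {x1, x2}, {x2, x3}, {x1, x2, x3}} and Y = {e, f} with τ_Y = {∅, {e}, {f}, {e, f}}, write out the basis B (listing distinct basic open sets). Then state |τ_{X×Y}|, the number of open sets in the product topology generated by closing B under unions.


Basis B = {∅ × ∅, {x1} × {e}, {x1} × {f}, {x2} × {e}, {x2} × {f}, {x1} × {e, f}, {x1, x2} × {e}, {x1, x2} × {f}, {x2} × {e, f}, {x2, x3} × {e}, {x2, x3} × {f}, {x1, x2, x3} × {e}, {x1, x2, x3} × {f}, {x1, x2} × {e, f}, {x2, x3} × {e, f}, {x1, x2, x3} × {e, f}}; |τ_{X×Y}| = 36.

Enumerate products U × V with U ∈ τ_X, V ∈ τ_Y (deduplicated):
  ∅ × ∅ = {} (∅)
  {x1} × {e} = {(x1,e)}
  {x1} × {f} = {(x1,f)}
  {x2} × {e} = {(x2,e)}
  {x2} × {f} = {(x2,f)}
  {x1} × {e, f} = {(x1,e), (x1,f)}
  {x1, x2} × {e} = {(x1,e), (x2,e)}
  {x1, x2} × {f} = {(x1,f), (x2,f)}
  {x2} × {e, f} = {(x2,e), (x2,f)}
  {x2, x3} × {e} = {(x2,e), (x3,e)}
  {x2, x3} × {f} = {(x2,f), (x3,f)}
  {x1, x2, x3} × {e} = {(x1,e), (x2,e), (x3,e)}
  {x1, x2, x3} × {f} = {(x1,f), (x2,f), (x3,f)}
  {x1, x2} × {e, f} = {(x1,e), (x1,f), (x2,e), (x2,f)}
  {x2, x3} × {e, f} = {(x2,e), (x2,f), (x3,e), (x3,f)}
  {x1, x2, x3} × {e, f} = {(x1,e), (x1,f), (x2,e), (x2,f), (x3,e), (x3,f)}
These 16 distinct sets form the basis B.
Close under arbitrary unions to get τ_{X×Y}; counting gives |τ_{X×Y}| = 36.


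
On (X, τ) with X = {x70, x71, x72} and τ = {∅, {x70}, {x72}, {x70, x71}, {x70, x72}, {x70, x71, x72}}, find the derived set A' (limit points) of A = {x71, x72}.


A' = ∅

For each x ∈ X, list the open sets U ∈ τ with x ∈ U, then check whether U ∩ (A ∖ {x}) ≠ ∅ for every such U.
  x = x70: open {x70} ∋ x has {x70} ∩ (A ∖ {x70}) = ∅, so x is NOT a limit point.
  x = x71: open {x70, x71} ∋ x has {x70, x71} ∩ (A ∖ {x71}) = ∅, so x is NOT a limit point.
  x = x72: open {x72} ∋ x has {x72} ∩ (A ∖ {x72}) = ∅, so x is NOT a limit point.
Collecting: A' = ∅.


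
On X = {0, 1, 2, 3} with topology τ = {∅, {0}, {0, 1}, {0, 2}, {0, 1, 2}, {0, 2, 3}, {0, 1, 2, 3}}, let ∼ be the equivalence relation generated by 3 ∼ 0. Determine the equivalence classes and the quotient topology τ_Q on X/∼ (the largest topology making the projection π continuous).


X/∼ = {[0=3], [1], [2]}; |τ_Q| = 3.

Equivalence classes: [0=3], [1], [2].
Quotient map π: X → X/∼ sends 0 ↦ [0=3], 1 ↦ [1], 2 ↦ [2], 3 ↦ [0=3].
For each subset V ⊆ X/∼, compute π^{-1}(V) ⊆ X and check whether π^{-1}(V) ∈ τ. V is open in τ_Q iff π^{-1}(V) ∈ τ.
  V = {}: π^{-1}(V) = ∅ ∈ τ ✓.
  V = {[0=3]}: π^{-1}(V) = {0, 3} ∉ τ ✗.
  V = {[1]}: π^{-1}(V) = {1} ∉ τ ✗.
  V = {[0=3], [1]}: π^{-1}(V) = {0, 1, 3} ∉ τ ✗.
  V = {[2]}: π^{-1}(V) = {2} ∉ τ ✗.
  V = {[0=3], [2]}: π^{-1}(V) = {0, 2, 3} ∈ τ ✓.
  V = {[1], [2]}: π^{-1}(V) = {1, 2} ∉ τ ✗.
  V = {[0=3], [1], [2]}: π^{-1}(V) = {0, 1, 2, 3} ∈ τ ✓.
Open sets in the quotient: τ_Q = {{}, {[0=3], [2]}, {[0=3], [1], [2]}} (3 elements).


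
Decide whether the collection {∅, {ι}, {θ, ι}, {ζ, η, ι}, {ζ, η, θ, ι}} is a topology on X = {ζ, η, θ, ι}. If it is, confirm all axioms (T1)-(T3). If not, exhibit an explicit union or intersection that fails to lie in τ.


τ IS a topology on X.

Axiom (T1): ∅ ∈ τ? Yes; X ∈ τ? Yes.
Axiom (T2/T3): check pairwise unions and intersections of members of τ.
All pairwise intersections and unions checked — each lies in τ. Therefore τ satisfies (T1), (T2), (T3): it IS a topology on X.


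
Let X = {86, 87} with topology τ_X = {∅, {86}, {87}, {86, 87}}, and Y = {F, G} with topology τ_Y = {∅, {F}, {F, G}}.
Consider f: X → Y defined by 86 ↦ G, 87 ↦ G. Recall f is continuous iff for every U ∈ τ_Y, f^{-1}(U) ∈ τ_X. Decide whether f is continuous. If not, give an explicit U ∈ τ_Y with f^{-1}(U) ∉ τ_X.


f IS continuous.

Compute f^{-1}(U) for each U ∈ τ_Y:
  U = ∅: f^{-1}(U) = ∅ ∈ τ_X ✓.
  U = {F}: f^{-1}(U) = ∅ ∈ τ_X ✓.
  U = {F, G}: f^{-1}(U) = {86, 87} ∈ τ_X ✓.
Every preimage lies in τ_X, so f IS continuous.


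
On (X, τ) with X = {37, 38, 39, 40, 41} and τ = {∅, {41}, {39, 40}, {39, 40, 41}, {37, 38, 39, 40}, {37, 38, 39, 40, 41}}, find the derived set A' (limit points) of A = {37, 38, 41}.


A' = {37, 38}

For each x ∈ X, list the open sets U ∈ τ with x ∈ U, then check whether U ∩ (A ∖ {x}) ≠ ∅ for every such U.
  x = 37: opens ∋ x are {37, 38, 39, 40}, {37, 38, 39, 40, 41}; each meets A ∖ {37}, so x IS a limit point.
  x = 38: opens ∋ x are {37, 38, 39, 40}, {37, 38, 39, 40, 41}; each meets A ∖ {38}, so x IS a limit point.
  x = 39: open {39, 40} ∋ x has {39, 40} ∩ (A ∖ {39}) = ∅, so x is NOT a limit point.
  x = 40: open {39, 40} ∋ x has {39, 40} ∩ (A ∖ {40}) = ∅, so x is NOT a limit point.
  x = 41: open {41} ∋ x has {41} ∩ (A ∖ {41}) = ∅, so x is NOT a limit point.
Collecting: A' = {37, 38}.


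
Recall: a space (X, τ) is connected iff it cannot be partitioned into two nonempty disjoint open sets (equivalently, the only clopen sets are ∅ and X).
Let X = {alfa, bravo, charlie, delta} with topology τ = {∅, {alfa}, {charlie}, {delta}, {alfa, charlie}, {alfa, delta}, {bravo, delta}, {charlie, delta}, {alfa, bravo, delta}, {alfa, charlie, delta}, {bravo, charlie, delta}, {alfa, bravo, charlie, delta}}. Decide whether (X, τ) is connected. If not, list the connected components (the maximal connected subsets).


(X, τ) is disconnected; components = [{alfa}, {charlie}, {bravo, delta}].

Find clopen sets (U ∈ τ with X ∖ U ∈ τ):
  U = ∅, X ∖ U = {alfa, bravo, charlie, delta} — both open, so U is clopen.
  U = {alfa}, X ∖ U = {bravo, charlie, delta} — both open, so U is clopen.
  U = {charlie}, X ∖ U = {alfa, bravo, delta} — both open, so U is clopen.
  U = {alfa, charlie}, X ∖ U = {bravo, delta} — both open, so U is clopen.
  U = {bravo, delta}, X ∖ U = {alfa, charlie} — both open, so U is clopen.
  U = {alfa, bravo, delta}, X ∖ U = {charlie} — both open, so U is clopen.
  U = {bravo, charlie, delta}, X ∖ U = {alfa} — both open, so U is clopen.
  U = {alfa, bravo, charlie, delta}, X ∖ U = ∅ — both open, so U is clopen.
Nontrivial clopen(s) exist: e.g. {alfa}. So (X, τ) is disconnected.
Compute connected components by grouping points that agree on all clopens:
  component: {alfa}
  component: {charlie}
  component: {bravo, delta}


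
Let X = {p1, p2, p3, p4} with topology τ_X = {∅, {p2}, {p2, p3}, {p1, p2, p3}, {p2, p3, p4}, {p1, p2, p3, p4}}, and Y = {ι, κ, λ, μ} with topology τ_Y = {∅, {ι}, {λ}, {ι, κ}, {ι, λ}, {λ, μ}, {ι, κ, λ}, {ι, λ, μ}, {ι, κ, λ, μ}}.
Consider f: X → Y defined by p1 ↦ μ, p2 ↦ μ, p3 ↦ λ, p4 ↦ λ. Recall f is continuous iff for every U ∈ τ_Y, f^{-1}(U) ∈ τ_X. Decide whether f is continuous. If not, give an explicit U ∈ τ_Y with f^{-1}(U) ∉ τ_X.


f is NOT continuous.

Compute f^{-1}(U) for each U ∈ τ_Y:
  U = ∅: f^{-1}(U) = ∅ ∈ τ_X ✓.
  U = {ι}: f^{-1}(U) = ∅ ∈ τ_X ✓.
  U = {λ}: f^{-1}(U) = {p3, p4} ∉ τ_X ✗.
  U = {ι, κ}: f^{-1}(U) = ∅ ∈ τ_X ✓.
  U = {ι, λ}: f^{-1}(U) = {p3, p4} ∉ τ_X ✗.
  U = {λ, μ}: f^{-1}(U) = {p1, p2, p3, p4} ∈ τ_X ✓.
  U = {ι, κ, λ}: f^{-1}(U) = {p3, p4} ∉ τ_X ✗.
  U = {ι, λ, μ}: f^{-1}(U) = {p1, p2, p3, p4} ∈ τ_X ✓.
  U = {ι, κ, λ, μ}: f^{-1}(U) = {p1, p2, p3, p4} ∈ τ_X ✓.
Found U = {λ} with f^{-1}(U) = {p3, p4} not in τ_X. Therefore f is NOT continuous.


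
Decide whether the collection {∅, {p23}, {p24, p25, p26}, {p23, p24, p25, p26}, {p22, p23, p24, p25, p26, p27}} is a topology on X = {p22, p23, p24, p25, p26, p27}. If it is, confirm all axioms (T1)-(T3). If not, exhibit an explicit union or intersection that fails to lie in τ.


τ IS a topology on X.

Axiom (T1): ∅ ∈ τ? Yes; X ∈ τ? Yes.
Axiom (T2/T3): check pairwise unions and intersections of members of τ.
All pairwise intersections and unions checked — each lies in τ. Therefore τ satisfies (T1), (T2), (T3): it IS a topology on X.


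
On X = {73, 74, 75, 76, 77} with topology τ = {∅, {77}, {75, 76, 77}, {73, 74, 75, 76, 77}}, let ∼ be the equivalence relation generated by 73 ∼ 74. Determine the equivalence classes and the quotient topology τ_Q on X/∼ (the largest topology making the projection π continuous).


X/∼ = {[73=74], [75], [76], [77]}; |τ_Q| = 4.

Equivalence classes: [73=74], [75], [76], [77].
Quotient map π: X → X/∼ sends 73 ↦ [73=74], 74 ↦ [73=74], 75 ↦ [75], 76 ↦ [76], 77 ↦ [77].
For each subset V ⊆ X/∼, compute π^{-1}(V) ⊆ X and check whether π^{-1}(V) ∈ τ. V is open in τ_Q iff π^{-1}(V) ∈ τ.
  V = {}: π^{-1}(V) = ∅ ∈ τ ✓.
  V = {[73=74]}: π^{-1}(V) = {73, 74} ∉ τ ✗.
  V = {[75]}: π^{-1}(V) = {75} ∉ τ ✗.
  V = {[73=74], [75]}: π^{-1}(V) = {73, 74, 75} ∉ τ ✗.
  V = {[76]}: π^{-1}(V) = {76} ∉ τ ✗.
  V = {[73=74], [76]}: π^{-1}(V) = {73, 74, 76} ∉ τ ✗.
  V = {[75], [76]}: π^{-1}(V) = {75, 76} ∉ τ ✗.
  V = {[73=74], [75], [76]}: π^{-1}(V) = {73, 74, 75, 76} ∉ τ ✗.
  V = {[77]}: π^{-1}(V) = {77} ∈ τ ✓.
  V = {[73=74], [77]}: π^{-1}(V) = {73, 74, 77} ∉ τ ✗.
  V = {[75], [77]}: π^{-1}(V) = {75, 77} ∉ τ ✗.
  V = {[73=74], [75], [77]}: π^{-1}(V) = {73, 74, 75, 77} ∉ τ ✗.
  V = {[76], [77]}: π^{-1}(V) = {76, 77} ∉ τ ✗.
  V = {[73=74], [76], [77]}: π^{-1}(V) = {73, 74, 76, 77} ∉ τ ✗.
  V = {[75], [76], [77]}: π^{-1}(V) = {75, 76, 77} ∈ τ ✓.
  V = {[73=74], [75], [76], [77]}: π^{-1}(V) = {73, 74, 75, 76, 77} ∈ τ ✓.
Open sets in the quotient: τ_Q = {{}, {[77]}, {[75], [76], [77]}, {[73=74], [75], [76], [77]}} (4 elements).


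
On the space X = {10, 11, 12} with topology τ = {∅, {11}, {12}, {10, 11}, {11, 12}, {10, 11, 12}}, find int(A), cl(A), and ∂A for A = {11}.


int(A) = {11}, cl(A) = {10, 11}, ∂A = {10}.

Closed sets in (X, τ) are complements of opens:
  closed(X, τ) = {∅, {10}, {12}, {10, 11}, {10, 12}, {10, 11, 12}}.
int(A) = ⋃ {U ∈ τ : U ⊆ A}. Opens contained in A: ∅, {11}.
Taking the union of these: int(A) = {11}.
cl(A) = ⋂ {C closed : A ⊆ C}. Closed sets containing A: {10, 11}, {10, 11, 12}.
Intersecting these: cl(A) = {10, 11}.
∂A = cl(A) ∖ int(A) = {10, 11} ∖ {11} = {10}.


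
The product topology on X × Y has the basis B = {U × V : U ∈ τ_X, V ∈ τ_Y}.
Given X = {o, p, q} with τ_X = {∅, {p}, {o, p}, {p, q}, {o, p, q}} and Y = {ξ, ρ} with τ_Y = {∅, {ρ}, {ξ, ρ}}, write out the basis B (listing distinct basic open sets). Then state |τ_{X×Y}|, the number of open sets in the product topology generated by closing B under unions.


Basis B = {∅ × ∅, {p} × {ρ}, {o, p} × {ρ}, {p} × {ξ, ρ}, {p, q} × {ρ}, {o, p, q} × {ρ}, {o, p} × {ξ, ρ}, {p, q} × {ξ, ρ}, {o, p, q} × {ξ, ρ}}; |τ_{X×Y}| = 14.

Enumerate products U × V with U ∈ τ_X, V ∈ τ_Y (deduplicated):
  ∅ × ∅ = {} (∅)
  {p} × {ρ} = {(p,ρ)}
  {o, p} × {ρ} = {(o,ρ), (p,ρ)}
  {p} × {ξ, ρ} = {(p,ξ), (p,ρ)}
  {p, q} × {ρ} = {(p,ρ), (q,ρ)}
  {o, p, q} × {ρ} = {(o,ρ), (p,ρ), (q,ρ)}
  {o, p} × {ξ, ρ} = {(o,ξ), (o,ρ), (p,ξ), (p,ρ)}
  {p, q} × {ξ, ρ} = {(p,ξ), (p,ρ), (q,ξ), (q,ρ)}
  {o, p, q} × {ξ, ρ} = {(o,ξ), (o,ρ), (p,ξ), (p,ρ), (q,ξ), (q,ρ)}
These 9 distinct sets form the basis B.
Close under arbitrary unions to get τ_{X×Y}; counting gives |τ_{X×Y}| = 14.


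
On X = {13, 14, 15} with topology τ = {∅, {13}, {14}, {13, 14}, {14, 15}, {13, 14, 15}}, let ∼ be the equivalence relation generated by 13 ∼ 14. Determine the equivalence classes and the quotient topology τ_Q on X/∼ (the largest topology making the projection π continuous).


X/∼ = {[13=14], [15]}; |τ_Q| = 3.

Equivalence classes: [13=14], [15].
Quotient map π: X → X/∼ sends 13 ↦ [13=14], 14 ↦ [13=14], 15 ↦ [15].
For each subset V ⊆ X/∼, compute π^{-1}(V) ⊆ X and check whether π^{-1}(V) ∈ τ. V is open in τ_Q iff π^{-1}(V) ∈ τ.
  V = {}: π^{-1}(V) = ∅ ∈ τ ✓.
  V = {[13=14]}: π^{-1}(V) = {13, 14} ∈ τ ✓.
  V = {[15]}: π^{-1}(V) = {15} ∉ τ ✗.
  V = {[13=14], [15]}: π^{-1}(V) = {13, 14, 15} ∈ τ ✓.
Open sets in the quotient: τ_Q = {{}, {[13=14]}, {[13=14], [15]}} (3 elements).


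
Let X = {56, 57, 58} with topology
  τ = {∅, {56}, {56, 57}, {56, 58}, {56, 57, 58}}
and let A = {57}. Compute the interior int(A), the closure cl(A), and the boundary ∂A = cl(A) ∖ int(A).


int(A) = ∅, cl(A) = {57}, ∂A = {57}.

Closed sets in (X, τ) are complements of opens:
  closed(X, τ) = {∅, {57}, {58}, {57, 58}, {56, 57, 58}}.
int(A) = ⋃ {U ∈ τ : U ⊆ A}. Opens contained in A: ∅.
Taking the union of these: int(A) = ∅.
cl(A) = ⋂ {C closed : A ⊆ C}. Closed sets containing A: {57}, {57, 58}, {56, 57, 58}.
Intersecting these: cl(A) = {57}.
∂A = cl(A) ∖ int(A) = {57} ∖ ∅ = {57}.


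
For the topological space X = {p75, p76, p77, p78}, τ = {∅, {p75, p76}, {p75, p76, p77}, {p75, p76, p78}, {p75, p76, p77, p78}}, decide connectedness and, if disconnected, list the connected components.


(X, τ) is connected.

Find clopen sets (U ∈ τ with X ∖ U ∈ τ):
  U = ∅, X ∖ U = {p75, p76, p77, p78} — both open, so U is clopen.
  U = {p75, p76, p77, p78}, X ∖ U = ∅ — both open, so U is clopen.
Only trivial clopens (∅ and X) exist, so (X, τ) is connected.
Compute connected components by grouping points that agree on all clopens:
  component: {p75, p76, p77, p78}


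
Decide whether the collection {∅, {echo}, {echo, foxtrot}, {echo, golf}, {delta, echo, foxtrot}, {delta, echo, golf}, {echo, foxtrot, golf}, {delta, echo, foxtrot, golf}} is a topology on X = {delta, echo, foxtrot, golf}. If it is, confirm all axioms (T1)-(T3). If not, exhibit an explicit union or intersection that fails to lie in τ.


τ is NOT a topology on X.

Axiom (T1): ∅ ∈ τ? Yes; X ∈ τ? Yes.
Axiom (T2/T3): check pairwise unions and intersections of members of τ.
Counterexample for (T3): {delta, echo, foxtrot} ∩ {delta, echo, golf} = {delta, echo} ∉ τ. Therefore τ is NOT a topology.


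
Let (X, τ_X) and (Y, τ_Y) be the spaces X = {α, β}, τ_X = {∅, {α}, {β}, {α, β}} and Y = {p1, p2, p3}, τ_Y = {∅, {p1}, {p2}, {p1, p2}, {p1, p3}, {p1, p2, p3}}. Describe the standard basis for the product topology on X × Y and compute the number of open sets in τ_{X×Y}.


Basis B = {∅ × ∅, {α} × {p1}, {α} × {p2}, {β} × {p1}, {β} × {p2}, {α} × {p1, p2}, {α} × {p1, p3}, {α, β} × {p1}, {α, β} × {p2}, {β} × {p1, p2}, {β} × {p1, p3}, {α} × {p1, p2, p3}, {β} × {p1, p2, p3}, {α, β} × {p1, p2}, {α, β} × {p1, p3}, {α, β} × {p1, p2, p3}}; |τ_{X×Y}| = 36.

Enumerate products U × V with U ∈ τ_X, V ∈ τ_Y (deduplicated):
  ∅ × ∅ = {} (∅)
  {α} × {p1} = {(α,p1)}
  {α} × {p2} = {(α,p2)}
  {β} × {p1} = {(β,p1)}
  {β} × {p2} = {(β,p2)}
  {α} × {p1, p2} = {(α,p1), (α,p2)}
  {α} × {p1, p3} = {(α,p1), (α,p3)}
  {α, β} × {p1} = {(α,p1), (β,p1)}
  {α, β} × {p2} = {(α,p2), (β,p2)}
  {β} × {p1, p2} = {(β,p1), (β,p2)}
  {β} × {p1, p3} = {(β,p1), (β,p3)}
  {α} × {p1, p2, p3} = {(α,p1), (α,p2), (α,p3)}
  {β} × {p1, p2, p3} = {(β,p1), (β,p2), (β,p3)}
  {α, β} × {p1, p2} = {(α,p1), (α,p2), (β,p1), (β,p2)}
  {α, β} × {p1, p3} = {(α,p1), (α,p3), (β,p1), (β,p3)}
  {α, β} × {p1, p2, p3} = {(α,p1), (α,p2), (α,p3), (β,p1), (β,p2), (β,p3)}
These 16 distinct sets form the basis B.
Close under arbitrary unions to get τ_{X×Y}; counting gives |τ_{X×Y}| = 36.


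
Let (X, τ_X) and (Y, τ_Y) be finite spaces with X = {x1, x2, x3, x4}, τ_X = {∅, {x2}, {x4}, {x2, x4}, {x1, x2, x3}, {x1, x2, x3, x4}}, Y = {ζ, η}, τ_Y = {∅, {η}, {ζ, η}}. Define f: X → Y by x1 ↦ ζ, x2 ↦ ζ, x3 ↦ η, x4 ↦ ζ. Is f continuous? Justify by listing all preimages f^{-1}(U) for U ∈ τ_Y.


f is NOT continuous.

Compute f^{-1}(U) for each U ∈ τ_Y:
  U = ∅: f^{-1}(U) = ∅ ∈ τ_X ✓.
  U = {η}: f^{-1}(U) = {x3} ∉ τ_X ✗.
  U = {ζ, η}: f^{-1}(U) = {x1, x2, x3, x4} ∈ τ_X ✓.
Found U = {η} with f^{-1}(U) = {x3} not in τ_X. Therefore f is NOT continuous.


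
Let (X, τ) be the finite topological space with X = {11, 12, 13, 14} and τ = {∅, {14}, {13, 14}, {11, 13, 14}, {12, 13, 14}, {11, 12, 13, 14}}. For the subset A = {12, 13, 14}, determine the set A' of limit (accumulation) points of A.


A' = {11, 12, 13}

For each x ∈ X, list the open sets U ∈ τ with x ∈ U, then check whether U ∩ (A ∖ {x}) ≠ ∅ for every such U.
  x = 11: opens ∋ x are {11, 13, 14}, {11, 12, 13, 14}; each meets A ∖ {11}, so x IS a limit point.
  x = 12: opens ∋ x are {12, 13, 14}, {11, 12, 13, 14}; each meets A ∖ {12}, so x IS a limit point.
  x = 13: opens ∋ x are {13, 14}, {11, 13, 14}, {12, 13, 14}, {11, 12, 13, 14}; each meets A ∖ {13}, so x IS a limit point.
  x = 14: open {14} ∋ x has {14} ∩ (A ∖ {14}) = ∅, so x is NOT a limit point.
Collecting: A' = {11, 12, 13}.


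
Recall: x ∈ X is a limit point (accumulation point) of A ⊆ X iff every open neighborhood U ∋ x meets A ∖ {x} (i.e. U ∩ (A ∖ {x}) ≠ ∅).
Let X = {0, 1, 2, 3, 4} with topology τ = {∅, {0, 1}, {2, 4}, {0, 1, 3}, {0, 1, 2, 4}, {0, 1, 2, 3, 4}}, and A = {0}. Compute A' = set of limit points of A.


A' = {1, 3}

For each x ∈ X, list the open sets U ∈ τ with x ∈ U, then check whether U ∩ (A ∖ {x}) ≠ ∅ for every such U.
  x = 0: open {0, 1} ∋ x has {0, 1} ∩ (A ∖ {0}) = ∅, so x is NOT a limit point.
  x = 1: opens ∋ x are {0, 1}, {0, 1, 3}, {0, 1, 2, 4}, {0, 1, 2, 3, 4}; each meets A ∖ {1}, so x IS a limit point.
  x = 2: open {2, 4} ∋ x has {2, 4} ∩ (A ∖ {2}) = ∅, so x is NOT a limit point.
  x = 3: opens ∋ x are {0, 1, 3}, {0, 1, 2, 3, 4}; each meets A ∖ {3}, so x IS a limit point.
  x = 4: open {2, 4} ∋ x has {2, 4} ∩ (A ∖ {4}) = ∅, so x is NOT a limit point.
Collecting: A' = {1, 3}.


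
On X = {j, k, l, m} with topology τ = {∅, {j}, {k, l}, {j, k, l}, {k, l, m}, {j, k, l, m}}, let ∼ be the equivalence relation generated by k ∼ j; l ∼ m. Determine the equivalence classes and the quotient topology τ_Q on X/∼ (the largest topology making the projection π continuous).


X/∼ = {[j=k], [l=m]}; |τ_Q| = 2.

Equivalence classes: [j=k], [l=m].
Quotient map π: X → X/∼ sends j ↦ [j=k], k ↦ [j=k], l ↦ [l=m], m ↦ [l=m].
For each subset V ⊆ X/∼, compute π^{-1}(V) ⊆ X and check whether π^{-1}(V) ∈ τ. V is open in τ_Q iff π^{-1}(V) ∈ τ.
  V = {}: π^{-1}(V) = ∅ ∈ τ ✓.
  V = {[j=k]}: π^{-1}(V) = {j, k} ∉ τ ✗.
  V = {[l=m]}: π^{-1}(V) = {l, m} ∉ τ ✗.
  V = {[j=k], [l=m]}: π^{-1}(V) = {j, k, l, m} ∈ τ ✓.
Open sets in the quotient: τ_Q = {{}, {[j=k], [l=m]}} (2 elements).


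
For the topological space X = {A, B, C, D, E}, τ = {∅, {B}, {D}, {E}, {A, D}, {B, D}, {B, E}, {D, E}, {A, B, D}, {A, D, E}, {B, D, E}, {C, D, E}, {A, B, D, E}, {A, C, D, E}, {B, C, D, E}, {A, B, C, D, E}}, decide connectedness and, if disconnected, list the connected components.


(X, τ) is disconnected; components = [{B}, {A, C, D, E}].

Find clopen sets (U ∈ τ with X ∖ U ∈ τ):
  U = ∅, X ∖ U = {A, B, C, D, E} — both open, so U is clopen.
  U = {B}, X ∖ U = {A, C, D, E} — both open, so U is clopen.
  U = {A, C, D, E}, X ∖ U = {B} — both open, so U is clopen.
  U = {A, B, C, D, E}, X ∖ U = ∅ — both open, so U is clopen.
Nontrivial clopen(s) exist: e.g. {A, C, D, E}. So (X, τ) is disconnected.
Compute connected components by grouping points that agree on all clopens:
  component: {B}
  component: {A, C, D, E}


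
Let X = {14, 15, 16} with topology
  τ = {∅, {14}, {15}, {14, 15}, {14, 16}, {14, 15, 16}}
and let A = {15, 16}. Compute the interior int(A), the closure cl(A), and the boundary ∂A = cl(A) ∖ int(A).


int(A) = {15}, cl(A) = {15, 16}, ∂A = {16}.

Closed sets in (X, τ) are complements of opens:
  closed(X, τ) = {∅, {15}, {16}, {14, 16}, {15, 16}, {14, 15, 16}}.
int(A) = ⋃ {U ∈ τ : U ⊆ A}. Opens contained in A: ∅, {15}.
Taking the union of these: int(A) = {15}.
cl(A) = ⋂ {C closed : A ⊆ C}. Closed sets containing A: {15, 16}, {14, 15, 16}.
Intersecting these: cl(A) = {15, 16}.
∂A = cl(A) ∖ int(A) = {15, 16} ∖ {15} = {16}.


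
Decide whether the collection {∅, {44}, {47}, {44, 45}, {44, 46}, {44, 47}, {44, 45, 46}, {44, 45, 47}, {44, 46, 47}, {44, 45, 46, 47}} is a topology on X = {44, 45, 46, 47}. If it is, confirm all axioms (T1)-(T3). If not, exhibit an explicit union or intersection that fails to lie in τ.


τ IS a topology on X.

Axiom (T1): ∅ ∈ τ? Yes; X ∈ τ? Yes.
Axiom (T2/T3): check pairwise unions and intersections of members of τ.
All pairwise intersections and unions checked — each lies in τ. Therefore τ satisfies (T1), (T2), (T3): it IS a topology on X.


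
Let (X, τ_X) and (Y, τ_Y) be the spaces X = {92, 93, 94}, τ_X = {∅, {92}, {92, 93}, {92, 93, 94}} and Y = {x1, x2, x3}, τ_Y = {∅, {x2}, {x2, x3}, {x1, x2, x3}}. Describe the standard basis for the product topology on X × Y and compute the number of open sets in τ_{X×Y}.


Basis B = {∅ × ∅, {92} × {x2}, {92} × {x2, x3}, {92, 93} × {x2}, {92} × {x1, x2, x3}, {92, 93, 94} × {x2}, {92, 93} × {x2, x3}, {92, 93} × {x1, x2, x3}, {92, 93, 94} × {x2, x3}, {92, 93, 94} × {x1, x2, x3}}; |τ_{X×Y}| = 20.

Enumerate products U × V with U ∈ τ_X, V ∈ τ_Y (deduplicated):
  ∅ × ∅ = {} (∅)
  {92} × {x2} = {(92,x2)}
  {92} × {x2, x3} = {(92,x2), (92,x3)}
  {92, 93} × {x2} = {(92,x2), (93,x2)}
  {92} × {x1, x2, x3} = {(92,x1), (92,x2), (92,x3)}
  {92, 93, 94} × {x2} = {(92,x2), (93,x2), (94,x2)}
  {92, 93} × {x2, x3} = {(92,x2), (92,x3), (93,x2), (93,x3)}
  {92, 93} × {x1, x2, x3} = {(92,x1), (92,x2), (92,x3), (93,x1), (93,x2), (93,x3)}
  {92, 93, 94} × {x2, x3} = {(92,x2), (92,x3), (93,x2), (93,x3), (94,x2), (94,x3)}
  {92, 93, 94} × {x1, x2, x3} = {(92,x1), (92,x2), (92,x3), (93,x1), (93,x2), (93,x3), (94,x1), (94,x2), (94,x3)}
These 10 distinct sets form the basis B.
Close under arbitrary unions to get τ_{X×Y}; counting gives |τ_{X×Y}| = 20.


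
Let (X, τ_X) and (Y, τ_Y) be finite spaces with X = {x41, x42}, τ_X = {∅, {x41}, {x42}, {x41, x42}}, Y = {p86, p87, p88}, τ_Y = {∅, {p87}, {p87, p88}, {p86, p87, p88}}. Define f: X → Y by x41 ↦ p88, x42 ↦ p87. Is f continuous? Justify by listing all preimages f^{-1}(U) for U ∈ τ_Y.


f IS continuous.

Compute f^{-1}(U) for each U ∈ τ_Y:
  U = ∅: f^{-1}(U) = ∅ ∈ τ_X ✓.
  U = {p87}: f^{-1}(U) = {x42} ∈ τ_X ✓.
  U = {p87, p88}: f^{-1}(U) = {x41, x42} ∈ τ_X ✓.
  U = {p86, p87, p88}: f^{-1}(U) = {x41, x42} ∈ τ_X ✓.
Every preimage lies in τ_X, so f IS continuous.


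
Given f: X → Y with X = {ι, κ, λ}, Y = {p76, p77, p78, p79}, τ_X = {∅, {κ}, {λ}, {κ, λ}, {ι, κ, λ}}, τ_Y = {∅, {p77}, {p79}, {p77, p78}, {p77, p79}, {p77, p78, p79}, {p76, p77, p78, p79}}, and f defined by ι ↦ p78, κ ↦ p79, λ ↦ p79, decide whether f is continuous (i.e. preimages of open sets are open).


f is NOT continuous.

Compute f^{-1}(U) for each U ∈ τ_Y:
  U = ∅: f^{-1}(U) = ∅ ∈ τ_X ✓.
  U = {p77}: f^{-1}(U) = ∅ ∈ τ_X ✓.
  U = {p79}: f^{-1}(U) = {κ, λ} ∈ τ_X ✓.
  U = {p77, p78}: f^{-1}(U) = {ι} ∉ τ_X ✗.
  U = {p77, p79}: f^{-1}(U) = {κ, λ} ∈ τ_X ✓.
  U = {p77, p78, p79}: f^{-1}(U) = {ι, κ, λ} ∈ τ_X ✓.
  U = {p76, p77, p78, p79}: f^{-1}(U) = {ι, κ, λ} ∈ τ_X ✓.
Found U = {p77, p78} with f^{-1}(U) = {ι} not in τ_X. Therefore f is NOT continuous.


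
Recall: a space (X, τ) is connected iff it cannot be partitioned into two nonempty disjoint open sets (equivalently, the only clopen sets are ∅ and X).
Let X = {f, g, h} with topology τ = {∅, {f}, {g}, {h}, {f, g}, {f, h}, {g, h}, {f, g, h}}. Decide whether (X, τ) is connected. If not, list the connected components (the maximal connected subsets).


(X, τ) is disconnected; components = [{f}, {g}, {h}].

Find clopen sets (U ∈ τ with X ∖ U ∈ τ):
  U = ∅, X ∖ U = {f, g, h} — both open, so U is clopen.
  U = {f}, X ∖ U = {g, h} — both open, so U is clopen.
  U = {g}, X ∖ U = {f, h} — both open, so U is clopen.
  U = {h}, X ∖ U = {f, g} — both open, so U is clopen.
  U = {f, g}, X ∖ U = {h} — both open, so U is clopen.
  U = {f, h}, X ∖ U = {g} — both open, so U is clopen.
  U = {g, h}, X ∖ U = {f} — both open, so U is clopen.
  U = {f, g, h}, X ∖ U = ∅ — both open, so U is clopen.
Nontrivial clopen(s) exist: e.g. {f}. So (X, τ) is disconnected.
Compute connected components by grouping points that agree on all clopens:
  component: {f}
  component: {g}
  component: {h}


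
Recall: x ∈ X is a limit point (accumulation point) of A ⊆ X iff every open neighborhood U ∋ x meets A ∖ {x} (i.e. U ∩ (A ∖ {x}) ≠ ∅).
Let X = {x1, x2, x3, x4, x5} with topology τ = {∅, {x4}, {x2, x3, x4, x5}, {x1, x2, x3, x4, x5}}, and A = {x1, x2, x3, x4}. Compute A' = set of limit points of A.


A' = {x1, x2, x3, x5}

For each x ∈ X, list the open sets U ∈ τ with x ∈ U, then check whether U ∩ (A ∖ {x}) ≠ ∅ for every such U.
  x = x1: opens ∋ x are {x1, x2, x3, x4, x5}; each meets A ∖ {x1}, so x IS a limit point.
  x = x2: opens ∋ x are {x2, x3, x4, x5}, {x1, x2, x3, x4, x5}; each meets A ∖ {x2}, so x IS a limit point.
  x = x3: opens ∋ x are {x2, x3, x4, x5}, {x1, x2, x3, x4, x5}; each meets A ∖ {x3}, so x IS a limit point.
  x = x4: open {x4} ∋ x has {x4} ∩ (A ∖ {x4}) = ∅, so x is NOT a limit point.
  x = x5: opens ∋ x are {x2, x3, x4, x5}, {x1, x2, x3, x4, x5}; each meets A ∖ {x5}, so x IS a limit point.
Collecting: A' = {x1, x2, x3, x5}.


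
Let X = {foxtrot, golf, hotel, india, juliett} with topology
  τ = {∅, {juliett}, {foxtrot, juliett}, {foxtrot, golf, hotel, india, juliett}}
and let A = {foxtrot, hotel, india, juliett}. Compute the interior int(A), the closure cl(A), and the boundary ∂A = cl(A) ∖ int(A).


int(A) = {foxtrot, juliett}, cl(A) = {foxtrot, golf, hotel, india, juliett}, ∂A = {golf, hotel, india}.

Closed sets in (X, τ) are complements of opens:
  closed(X, τ) = {∅, {golf, hotel, india}, {foxtrot, golf, hotel, india}, {foxtrot, golf, hotel, india, juliett}}.
int(A) = ⋃ {U ∈ τ : U ⊆ A}. Opens contained in A: ∅, {juliett}, {foxtrot, juliett}.
Taking the union of these: int(A) = {foxtrot, juliett}.
cl(A) = ⋂ {C closed : A ⊆ C}. Closed sets containing A: {foxtrot, golf, hotel, india, juliett}.
Intersecting these: cl(A) = {foxtrot, golf, hotel, india, juliett}.
∂A = cl(A) ∖ int(A) = {foxtrot, golf, hotel, india, juliett} ∖ {foxtrot, juliett} = {golf, hotel, india}.


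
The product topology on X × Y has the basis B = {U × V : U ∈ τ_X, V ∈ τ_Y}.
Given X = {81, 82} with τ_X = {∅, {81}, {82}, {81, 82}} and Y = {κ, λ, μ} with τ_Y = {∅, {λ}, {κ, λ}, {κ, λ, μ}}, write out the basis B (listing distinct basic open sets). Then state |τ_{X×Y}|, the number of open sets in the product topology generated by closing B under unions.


Basis B = {∅ × ∅, {81} × {λ}, {82} × {λ}, {81} × {κ, λ}, {81, 82} × {λ}, {82} × {κ, λ}, {81} × {κ, λ, μ}, {82} × {κ, λ, μ}, {81, 82} × {κ, λ}, {81, 82} × {κ, λ, μ}}; |τ_{X×Y}| = 16.

Enumerate products U × V with U ∈ τ_X, V ∈ τ_Y (deduplicated):
  ∅ × ∅ = {} (∅)
  {81} × {λ} = {(81,λ)}
  {82} × {λ} = {(82,λ)}
  {81} × {κ, λ} = {(81,κ), (81,λ)}
  {81, 82} × {λ} = {(81,λ), (82,λ)}
  {82} × {κ, λ} = {(82,κ), (82,λ)}
  {81} × {κ, λ, μ} = {(81,κ), (81,λ), (81,μ)}
  {82} × {κ, λ, μ} = {(82,κ), (82,λ), (82,μ)}
  {81, 82} × {κ, λ} = {(81,κ), (81,λ), (82,κ), (82,λ)}
  {81, 82} × {κ, λ, μ} = {(81,κ), (81,λ), (81,μ), (82,κ), (82,λ), (82,μ)}
These 10 distinct sets form the basis B.
Close under arbitrary unions to get τ_{X×Y}; counting gives |τ_{X×Y}| = 16.


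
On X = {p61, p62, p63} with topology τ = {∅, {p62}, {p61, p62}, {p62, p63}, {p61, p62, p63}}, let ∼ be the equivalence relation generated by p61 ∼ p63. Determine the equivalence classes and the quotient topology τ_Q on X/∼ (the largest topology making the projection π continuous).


X/∼ = {[p61=p63], [p62]}; |τ_Q| = 3.

Equivalence classes: [p61=p63], [p62].
Quotient map π: X → X/∼ sends p61 ↦ [p61=p63], p62 ↦ [p62], p63 ↦ [p61=p63].
For each subset V ⊆ X/∼, compute π^{-1}(V) ⊆ X and check whether π^{-1}(V) ∈ τ. V is open in τ_Q iff π^{-1}(V) ∈ τ.
  V = {}: π^{-1}(V) = ∅ ∈ τ ✓.
  V = {[p61=p63]}: π^{-1}(V) = {p61, p63} ∉ τ ✗.
  V = {[p62]}: π^{-1}(V) = {p62} ∈ τ ✓.
  V = {[p61=p63], [p62]}: π^{-1}(V) = {p61, p62, p63} ∈ τ ✓.
Open sets in the quotient: τ_Q = {{}, {[p62]}, {[p61=p63], [p62]}} (3 elements).


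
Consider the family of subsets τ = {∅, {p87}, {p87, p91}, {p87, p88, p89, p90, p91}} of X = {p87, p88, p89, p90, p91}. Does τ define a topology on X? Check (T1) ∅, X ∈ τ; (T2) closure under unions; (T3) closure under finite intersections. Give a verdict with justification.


τ IS a topology on X.

Axiom (T1): ∅ ∈ τ? Yes; X ∈ τ? Yes.
Axiom (T2/T3): check pairwise unions and intersections of members of τ.
All pairwise intersections and unions checked — each lies in τ. Therefore τ satisfies (T1), (T2), (T3): it IS a topology on X.


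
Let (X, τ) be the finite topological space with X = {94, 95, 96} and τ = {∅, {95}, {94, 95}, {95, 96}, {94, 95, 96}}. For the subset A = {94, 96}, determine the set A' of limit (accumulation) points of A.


A' = ∅

For each x ∈ X, list the open sets U ∈ τ with x ∈ U, then check whether U ∩ (A ∖ {x}) ≠ ∅ for every such U.
  x = 94: open {94, 95} ∋ x has {94, 95} ∩ (A ∖ {94}) = ∅, so x is NOT a limit point.
  x = 95: open {95} ∋ x has {95} ∩ (A ∖ {95}) = ∅, so x is NOT a limit point.
  x = 96: open {95, 96} ∋ x has {95, 96} ∩ (A ∖ {96}) = ∅, so x is NOT a limit point.
Collecting: A' = ∅.


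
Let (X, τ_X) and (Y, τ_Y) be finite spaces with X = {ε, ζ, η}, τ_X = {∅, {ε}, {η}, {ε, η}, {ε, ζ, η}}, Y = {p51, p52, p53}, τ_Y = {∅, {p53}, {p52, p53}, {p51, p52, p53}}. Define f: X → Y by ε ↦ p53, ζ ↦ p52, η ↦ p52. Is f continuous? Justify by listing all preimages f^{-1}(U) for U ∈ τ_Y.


f IS continuous.

Compute f^{-1}(U) for each U ∈ τ_Y:
  U = ∅: f^{-1}(U) = ∅ ∈ τ_X ✓.
  U = {p53}: f^{-1}(U) = {ε} ∈ τ_X ✓.
  U = {p52, p53}: f^{-1}(U) = {ε, ζ, η} ∈ τ_X ✓.
  U = {p51, p52, p53}: f^{-1}(U) = {ε, ζ, η} ∈ τ_X ✓.
Every preimage lies in τ_X, so f IS continuous.


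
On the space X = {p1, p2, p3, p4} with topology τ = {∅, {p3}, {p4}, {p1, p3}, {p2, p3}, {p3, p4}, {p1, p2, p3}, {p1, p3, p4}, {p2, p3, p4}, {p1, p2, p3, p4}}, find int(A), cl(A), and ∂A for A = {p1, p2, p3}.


int(A) = {p1, p2, p3}, cl(A) = {p1, p2, p3}, ∂A = ∅.

Closed sets in (X, τ) are complements of opens:
  closed(X, τ) = {∅, {p1}, {p2}, {p4}, {p1, p2}, {p1, p4}, {p2, p4}, {p1, p2, p3}, {p1, p2, p4}, {p1, p2, p3, p4}}.
int(A) = ⋃ {U ∈ τ : U ⊆ A}. Opens contained in A: ∅, {p3}, {p1, p3}, {p2, p3}, {p1, p2, p3}.
Taking the union of these: int(A) = {p1, p2, p3}.
cl(A) = ⋂ {C closed : A ⊆ C}. Closed sets containing A: {p1, p2, p3}, {p1, p2, p3, p4}.
Intersecting these: cl(A) = {p1, p2, p3}.
∂A = cl(A) ∖ int(A) = {p1, p2, p3} ∖ {p1, p2, p3} = ∅.


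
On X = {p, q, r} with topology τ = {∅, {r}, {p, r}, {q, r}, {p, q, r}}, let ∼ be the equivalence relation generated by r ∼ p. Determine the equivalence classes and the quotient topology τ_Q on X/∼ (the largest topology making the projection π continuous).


X/∼ = {[p=r], [q]}; |τ_Q| = 3.

Equivalence classes: [p=r], [q].
Quotient map π: X → X/∼ sends p ↦ [p=r], q ↦ [q], r ↦ [p=r].
For each subset V ⊆ X/∼, compute π^{-1}(V) ⊆ X and check whether π^{-1}(V) ∈ τ. V is open in τ_Q iff π^{-1}(V) ∈ τ.
  V = {}: π^{-1}(V) = ∅ ∈ τ ✓.
  V = {[p=r]}: π^{-1}(V) = {p, r} ∈ τ ✓.
  V = {[q]}: π^{-1}(V) = {q} ∉ τ ✗.
  V = {[p=r], [q]}: π^{-1}(V) = {p, q, r} ∈ τ ✓.
Open sets in the quotient: τ_Q = {{}, {[p=r]}, {[p=r], [q]}} (3 elements).


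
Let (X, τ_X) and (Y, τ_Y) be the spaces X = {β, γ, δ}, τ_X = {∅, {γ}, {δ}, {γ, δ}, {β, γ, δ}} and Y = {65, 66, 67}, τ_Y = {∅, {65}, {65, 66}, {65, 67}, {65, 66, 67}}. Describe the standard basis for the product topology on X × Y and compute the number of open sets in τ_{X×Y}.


Basis B = {∅ × ∅, {γ} × {65}, {δ} × {65}, {γ} × {65, 66}, {γ} × {65, 67}, {γ, δ} × {65}, {δ} × {65, 66}, {δ} × {65, 67}, {β, γ, δ} × {65}, {γ} × {65, 66, 67}, {δ} × {65, 66, 67}, {γ, δ} × {65, 66}, {γ, δ} × {65, 67}, {β, γ, δ} × {65, 66}, {β, γ, δ} × {65, 67}, {γ, δ} × {65, 66, 67}, {β, γ, δ} × {65, 66, 67}}; |τ_{X×Y}| = 50.

Enumerate products U × V with U ∈ τ_X, V ∈ τ_Y (deduplicated):
  ∅ × ∅ = {} (∅)
  {γ} × {65} = {(γ,65)}
  {δ} × {65} = {(δ,65)}
  {γ} × {65, 66} = {(γ,65), (γ,66)}
  {γ} × {65, 67} = {(γ,65), (γ,67)}
  {γ, δ} × {65} = {(γ,65), (δ,65)}
  {δ} × {65, 66} = {(δ,65), (δ,66)}
  {δ} × {65, 67} = {(δ,65), (δ,67)}
  {β, γ, δ} × {65} = {(β,65), (γ,65), (δ,65)}
  {γ} × {65, 66, 67} = {(γ,65), (γ,66), (γ,67)}
  {δ} × {65, 66, 67} = {(δ,65), (δ,66), (δ,67)}
  {γ, δ} × {65, 66} = {(γ,65), (γ,66), (δ,65), (δ,66)}
  {γ, δ} × {65, 67} = {(γ,65), (γ,67), (δ,65), (δ,67)}
  {β, γ, δ} × {65, 66} = {(β,65), (β,66), (γ,65), (γ,66), (δ,65), (δ,66)}
  {β, γ, δ} × {65, 67} = {(β,65), (β,67), (γ,65), (γ,67), (δ,65), (δ,67)}
  {γ, δ} × {65, 66, 67} = {(γ,65), (γ,66), (γ,67), (δ,65), (δ,66), (δ,67)}
  {β, γ, δ} × {65, 66, 67} = {(β,65), (β,66), (β,67), (γ,65), (γ,66), (γ,67), (δ,65), (δ,66), (δ,67)}
These 17 distinct sets form the basis B.
Close under arbitrary unions to get τ_{X×Y}; counting gives |τ_{X×Y}| = 50.


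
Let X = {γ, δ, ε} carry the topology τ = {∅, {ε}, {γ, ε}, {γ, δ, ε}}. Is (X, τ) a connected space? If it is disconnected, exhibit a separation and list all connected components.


(X, τ) is connected.

Find clopen sets (U ∈ τ with X ∖ U ∈ τ):
  U = ∅, X ∖ U = {γ, δ, ε} — both open, so U is clopen.
  U = {γ, δ, ε}, X ∖ U = ∅ — both open, so U is clopen.
Only trivial clopens (∅ and X) exist, so (X, τ) is connected.
Compute connected components by grouping points that agree on all clopens:
  component: {γ, δ, ε}


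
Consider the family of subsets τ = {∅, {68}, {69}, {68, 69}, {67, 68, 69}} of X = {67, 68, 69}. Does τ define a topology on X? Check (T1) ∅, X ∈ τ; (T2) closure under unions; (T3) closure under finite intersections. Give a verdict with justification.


τ IS a topology on X.

Axiom (T1): ∅ ∈ τ? Yes; X ∈ τ? Yes.
Axiom (T2/T3): check pairwise unions and intersections of members of τ.
All pairwise intersections and unions checked — each lies in τ. Therefore τ satisfies (T1), (T2), (T3): it IS a topology on X.


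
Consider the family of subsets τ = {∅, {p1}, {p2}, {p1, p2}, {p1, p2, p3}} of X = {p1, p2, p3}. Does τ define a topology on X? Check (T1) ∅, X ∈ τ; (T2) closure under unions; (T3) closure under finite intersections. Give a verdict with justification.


τ IS a topology on X.

Axiom (T1): ∅ ∈ τ? Yes; X ∈ τ? Yes.
Axiom (T2/T3): check pairwise unions and intersections of members of τ.
All pairwise intersections and unions checked — each lies in τ. Therefore τ satisfies (T1), (T2), (T3): it IS a topology on X.


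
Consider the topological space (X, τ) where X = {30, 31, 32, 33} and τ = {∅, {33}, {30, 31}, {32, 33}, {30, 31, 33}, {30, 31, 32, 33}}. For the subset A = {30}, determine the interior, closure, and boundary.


int(A) = ∅, cl(A) = {30, 31}, ∂A = {30, 31}.

Closed sets in (X, τ) are complements of opens:
  closed(X, τ) = {∅, {32}, {30, 31}, {32, 33}, {30, 31, 32}, {30, 31, 32, 33}}.
int(A) = ⋃ {U ∈ τ : U ⊆ A}. Opens contained in A: ∅.
Taking the union of these: int(A) = ∅.
cl(A) = ⋂ {C closed : A ⊆ C}. Closed sets containing A: {30, 31}, {30, 31, 32}, {30, 31, 32, 33}.
Intersecting these: cl(A) = {30, 31}.
∂A = cl(A) ∖ int(A) = {30, 31} ∖ ∅ = {30, 31}.
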